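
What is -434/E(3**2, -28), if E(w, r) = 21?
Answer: -62/3 ≈ -20.667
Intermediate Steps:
-434/E(3**2, -28) = -434/21 = -434*1/21 = -62/3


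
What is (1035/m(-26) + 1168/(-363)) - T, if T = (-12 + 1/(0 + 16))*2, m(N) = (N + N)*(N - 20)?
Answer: 99524/4719 ≈ 21.090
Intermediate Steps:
m(N) = 2*N*(-20 + N) (m(N) = (2*N)*(-20 + N) = 2*N*(-20 + N))
T = -191/8 (T = (-12 + 1/16)*2 = -191/16*2 = -191/8 ≈ -23.875)
(1035/m(-26) + 1168/(-363)) - T = (1035/((2*(-26)*(-20 - 26))) + 1168/(-363)) - 1*(-191/8) = (1035/((2*(-26)*(-46))) + 1168*(-1/363)) + 191/8 = (1035/2392 - 1168/363) + 191/8 = (1035*(1/2392) - 1168/363) + 191/8 = (45/104 - 1168/363) + 191/8 = -105137/37752 + 191/8 = 99524/4719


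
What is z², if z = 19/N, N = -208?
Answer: 361/43264 ≈ 0.0083441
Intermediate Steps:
z = -19/208 (z = 19/(-208) = 19*(-1/208) = -19/208 ≈ -0.091346)
z² = (-19/208)² = 361/43264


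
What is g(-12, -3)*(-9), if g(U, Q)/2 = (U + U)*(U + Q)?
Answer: -6480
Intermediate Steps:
g(U, Q) = 4*U*(Q + U) (g(U, Q) = 2*((U + U)*(U + Q)) = 2*((2*U)*(Q + U)) = 2*(2*U*(Q + U)) = 4*U*(Q + U))
g(-12, -3)*(-9) = (4*(-12)*(-3 - 12))*(-9) = (4*(-12)*(-15))*(-9) = 720*(-9) = -6480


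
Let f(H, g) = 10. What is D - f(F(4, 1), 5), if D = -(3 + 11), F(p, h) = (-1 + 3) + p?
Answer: -24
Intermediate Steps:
F(p, h) = 2 + p
D = -14 (D = -1*14 = -14)
D - f(F(4, 1), 5) = -14 - 1*10 = -14 - 10 = -24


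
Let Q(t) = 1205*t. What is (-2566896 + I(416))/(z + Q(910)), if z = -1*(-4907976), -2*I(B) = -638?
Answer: -2566577/6004526 ≈ -0.42744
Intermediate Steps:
I(B) = 319 (I(B) = -½*(-638) = 319)
z = 4907976
(-2566896 + I(416))/(z + Q(910)) = (-2566896 + 319)/(4907976 + 1205*910) = -2566577/(4907976 + 1096550) = -2566577/6004526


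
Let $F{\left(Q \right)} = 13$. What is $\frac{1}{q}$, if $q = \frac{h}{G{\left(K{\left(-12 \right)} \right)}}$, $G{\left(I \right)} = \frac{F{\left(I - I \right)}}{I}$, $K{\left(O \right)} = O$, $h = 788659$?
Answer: $- \frac{13}{9463908} \approx -1.3736 \cdot 10^{-6}$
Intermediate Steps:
$G{\left(I \right)} = \frac{13}{I}$
$q = - \frac{9463908}{13}$ ($q = \frac{788659}{13 \frac{1}{-12}} = \frac{788659}{13 \left(- \frac{1}{12}\right)} = \frac{788659}{- \frac{13}{12}} = 788659 \left(- \frac{12}{13}\right) = - \frac{9463908}{13} \approx -7.2799 \cdot 10^{5}$)
$\frac{1}{q} = \frac{1}{- \frac{9463908}{13}} = - \frac{13}{9463908}$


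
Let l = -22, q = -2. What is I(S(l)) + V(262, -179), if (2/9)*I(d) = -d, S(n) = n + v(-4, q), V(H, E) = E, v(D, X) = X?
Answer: -71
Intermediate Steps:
S(n) = -2 + n (S(n) = n - 2 = -2 + n)
I(d) = -9*d/2 (I(d) = 9*(-d)/2 = -9*d/2)
I(S(l)) + V(262, -179) = -9*(-2 - 22)/2 - 179 = -9/2*(-24) - 179 = 108 - 179 = -71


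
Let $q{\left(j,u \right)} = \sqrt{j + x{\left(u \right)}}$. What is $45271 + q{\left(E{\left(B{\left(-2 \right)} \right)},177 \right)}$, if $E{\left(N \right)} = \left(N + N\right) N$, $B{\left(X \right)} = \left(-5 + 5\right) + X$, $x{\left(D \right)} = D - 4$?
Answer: $45271 + \sqrt{181} \approx 45284.0$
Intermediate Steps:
$x{\left(D \right)} = -4 + D$ ($x{\left(D \right)} = D - 4 = -4 + D$)
$B{\left(X \right)} = X$ ($B{\left(X \right)} = 0 + X = X$)
$E{\left(N \right)} = 2 N^{2}$ ($E{\left(N \right)} = 2 N N = 2 N^{2}$)
$q{\left(j,u \right)} = \sqrt{-4 + j + u}$ ($q{\left(j,u \right)} = \sqrt{j + \left(-4 + u\right)} = \sqrt{-4 + j + u}$)
$45271 + q{\left(E{\left(B{\left(-2 \right)} \right)},177 \right)} = 45271 + \sqrt{-4 + 2 \left(-2\right)^{2} + 177} = 45271 + \sqrt{-4 + 2 \cdot 4 + 177} = 45271 + \sqrt{-4 + 8 + 177} = 45271 + \sqrt{181}$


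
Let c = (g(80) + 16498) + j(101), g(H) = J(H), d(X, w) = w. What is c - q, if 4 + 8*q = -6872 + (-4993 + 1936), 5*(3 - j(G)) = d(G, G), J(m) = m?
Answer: 712097/40 ≈ 17802.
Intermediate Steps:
j(G) = 3 - G/5
g(H) = H
q = -9933/8 (q = -½ + (-6872 + (-4993 + 1936))/8 = -½ + (-6872 - 3057)/8 = -½ + (⅛)*(-9929) = -½ - 9929/8 = -9933/8 ≈ -1241.6)
c = 82804/5 (c = (80 + 16498) + (3 - ⅕*101) = 16578 + (3 - 101/5) = 16578 - 86/5 = 82804/5 ≈ 16561.)
c - q = 82804/5 - 1*(-9933/8) = 82804/5 + 9933/8 = 712097/40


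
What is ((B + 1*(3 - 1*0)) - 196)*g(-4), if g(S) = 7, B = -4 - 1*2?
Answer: -1393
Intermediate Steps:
B = -6 (B = -4 - 2 = -6)
((B + 1*(3 - 1*0)) - 196)*g(-4) = ((-6 + 1*(3 - 1*0)) - 196)*7 = ((-6 + 1*(3 + 0)) - 196)*7 = ((-6 + 1*3) - 196)*7 = ((-6 + 3) - 196)*7 = (-3 - 196)*7 = -199*7 = -1393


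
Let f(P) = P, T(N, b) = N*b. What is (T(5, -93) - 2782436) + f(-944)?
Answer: -2783845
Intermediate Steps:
(T(5, -93) - 2782436) + f(-944) = (5*(-93) - 2782436) - 944 = (-465 - 2782436) - 944 = -2782901 - 944 = -2783845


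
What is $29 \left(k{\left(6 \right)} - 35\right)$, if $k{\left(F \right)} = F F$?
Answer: $29$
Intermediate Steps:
$k{\left(F \right)} = F^{2}$
$29 \left(k{\left(6 \right)} - 35\right) = 29 \left(6^{2} - 35\right) = 29 \left(36 - 35\right) = 29 \cdot 1 = 29$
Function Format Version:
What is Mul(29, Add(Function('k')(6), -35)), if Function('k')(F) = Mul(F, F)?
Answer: 29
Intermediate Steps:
Function('k')(F) = Pow(F, 2)
Mul(29, Add(Function('k')(6), -35)) = Mul(29, Add(Pow(6, 2), -35)) = Mul(29, Add(36, -35)) = Mul(29, 1) = 29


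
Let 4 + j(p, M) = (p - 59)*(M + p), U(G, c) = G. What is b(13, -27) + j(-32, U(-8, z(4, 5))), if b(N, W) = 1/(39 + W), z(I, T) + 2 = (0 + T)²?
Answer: 43633/12 ≈ 3636.1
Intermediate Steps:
z(I, T) = -2 + T² (z(I, T) = -2 + (0 + T)² = -2 + T²)
j(p, M) = -4 + (-59 + p)*(M + p) (j(p, M) = -4 + (p - 59)*(M + p) = -4 + (-59 + p)*(M + p))
b(13, -27) + j(-32, U(-8, z(4, 5))) = 1/(39 - 27) + (-4 + (-32)² - 59*(-8) - 59*(-32) - 8*(-32)) = 1/12 + (-4 + 1024 + 472 + 1888 + 256) = 1/12 + 3636 = 43633/12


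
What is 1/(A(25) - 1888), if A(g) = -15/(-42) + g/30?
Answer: -21/39623 ≈ -0.00053000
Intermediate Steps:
A(g) = 5/14 + g/30 (A(g) = -15*(-1/42) + g*(1/30) = 5/14 + g/30)
1/(A(25) - 1888) = 1/((5/14 + (1/30)*25) - 1888) = 1/((5/14 + 5/6) - 1888) = 1/(25/21 - 1888) = 1/(-39623/21) = -21/39623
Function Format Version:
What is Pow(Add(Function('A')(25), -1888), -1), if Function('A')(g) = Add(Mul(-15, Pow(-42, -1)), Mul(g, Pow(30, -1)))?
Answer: Rational(-21, 39623) ≈ -0.00053000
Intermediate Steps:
Function('A')(g) = Add(Rational(5, 14), Mul(Rational(1, 30), g)) (Function('A')(g) = Add(Mul(-15, Rational(-1, 42)), Mul(g, Rational(1, 30))) = Add(Rational(5, 14), Mul(Rational(1, 30), g)))
Pow(Add(Function('A')(25), -1888), -1) = Pow(Add(Add(Rational(5, 14), Mul(Rational(1, 30), 25)), -1888), -1) = Pow(Add(Add(Rational(5, 14), Rational(5, 6)), -1888), -1) = Pow(Add(Rational(25, 21), -1888), -1) = Pow(Rational(-39623, 21), -1) = Rational(-21, 39623)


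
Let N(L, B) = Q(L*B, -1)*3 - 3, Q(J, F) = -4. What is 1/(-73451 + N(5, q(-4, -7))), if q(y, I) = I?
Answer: -1/73466 ≈ -1.3612e-5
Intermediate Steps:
N(L, B) = -15 (N(L, B) = -4*3 - 3 = -12 - 3 = -15)
1/(-73451 + N(5, q(-4, -7))) = 1/(-73451 - 15) = 1/(-73466) = -1/73466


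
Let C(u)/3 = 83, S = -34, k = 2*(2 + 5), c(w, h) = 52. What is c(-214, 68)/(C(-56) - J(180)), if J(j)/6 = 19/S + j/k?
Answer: 3094/10425 ≈ 0.29679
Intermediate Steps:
k = 14 (k = 2*7 = 14)
C(u) = 249 (C(u) = 3*83 = 249)
J(j) = -57/17 + 3*j/7 (J(j) = 6*(19/(-34) + j/14) = 6*(19*(-1/34) + j*(1/14)) = 6*(-19/34 + j/14) = -57/17 + 3*j/7)
c(-214, 68)/(C(-56) - J(180)) = 52/(249 - (-57/17 + (3/7)*180)) = 52/(249 - (-57/17 + 540/7)) = 52/(249 - 1*8781/119) = 52/(249 - 8781/119) = 52/(20850/119) = 52*(119/20850) = 3094/10425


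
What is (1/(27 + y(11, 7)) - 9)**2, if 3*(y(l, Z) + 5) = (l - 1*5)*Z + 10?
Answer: 1121481/13924 ≈ 80.543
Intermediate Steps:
y(l, Z) = -5/3 + Z*(-5 + l)/3 (y(l, Z) = -5 + ((l - 1*5)*Z + 10)/3 = -5 + ((l - 5)*Z + 10)/3 = -5 + ((-5 + l)*Z + 10)/3 = -5 + (Z*(-5 + l) + 10)/3 = -5 + (10 + Z*(-5 + l))/3 = -5 + (10/3 + Z*(-5 + l)/3) = -5/3 + Z*(-5 + l)/3)
(1/(27 + y(11, 7)) - 9)**2 = (1/(27 + (-5/3 - 5/3*7 + (1/3)*7*11)) - 9)**2 = (1/(27 + (-5/3 - 35/3 + 77/3)) - 9)**2 = (1/(27 + 37/3) - 9)**2 = (1/(118/3) - 9)**2 = (3/118 - 9)**2 = (-1059/118)**2 = 1121481/13924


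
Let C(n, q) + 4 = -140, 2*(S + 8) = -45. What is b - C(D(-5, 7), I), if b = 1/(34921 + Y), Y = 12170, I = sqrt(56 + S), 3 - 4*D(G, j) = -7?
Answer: 6781105/47091 ≈ 144.00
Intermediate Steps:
S = -61/2 (S = -8 + (1/2)*(-45) = -8 - 45/2 = -61/2 ≈ -30.500)
D(G, j) = 5/2 (D(G, j) = 3/4 - 1/4*(-7) = 3/4 + 7/4 = 5/2)
I = sqrt(102)/2 (I = sqrt(56 - 61/2) = sqrt(51/2) = sqrt(102)/2 ≈ 5.0498)
C(n, q) = -144 (C(n, q) = -4 - 140 = -144)
b = 1/47091 (b = 1/(34921 + 12170) = 1/47091 ≈ 2.1235e-5)
b - C(D(-5, 7), I) = 1/47091 - 1*(-144) = 1/47091 + 144 = 6781105/47091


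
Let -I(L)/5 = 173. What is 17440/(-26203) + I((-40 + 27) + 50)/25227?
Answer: -462624475/661023081 ≈ -0.69986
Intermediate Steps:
I(L) = -865 (I(L) = -5*173 = -865)
17440/(-26203) + I((-40 + 27) + 50)/25227 = 17440/(-26203) - 865/25227 = 17440*(-1/26203) - 865*1/25227 = -17440/26203 - 865/25227 = -462624475/661023081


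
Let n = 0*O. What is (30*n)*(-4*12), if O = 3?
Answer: 0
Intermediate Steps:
n = 0 (n = 0*3 = 0)
(30*n)*(-4*12) = (30*0)*(-4*12) = 0*(-48) = 0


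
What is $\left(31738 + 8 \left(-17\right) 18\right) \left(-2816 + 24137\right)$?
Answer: $624492090$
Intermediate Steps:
$\left(31738 + 8 \left(-17\right) 18\right) \left(-2816 + 24137\right) = \left(31738 - 2448\right) 21321 = 29290 \cdot 21321 = 624492090$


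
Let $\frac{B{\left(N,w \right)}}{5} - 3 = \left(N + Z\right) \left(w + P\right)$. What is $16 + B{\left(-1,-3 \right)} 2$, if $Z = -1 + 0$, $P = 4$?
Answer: $26$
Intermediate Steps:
$Z = -1$
$B{\left(N,w \right)} = 15 + 5 \left(-1 + N\right) \left(4 + w\right)$ ($B{\left(N,w \right)} = 15 + 5 \left(N - 1\right) \left(w + 4\right) = 15 + 5 \left(-1 + N\right) \left(4 + w\right)$)
$16 + B{\left(-1,-3 \right)} 2 = 16 + \left(-5 - -15 + 20 \left(-1\right) + 5 \left(-1\right) \left(-3\right)\right) 2 = 16 + \left(-5 + 15 - 20 + 15\right) 2 = 16 + 5 \cdot 2 = 16 + 10 = 26$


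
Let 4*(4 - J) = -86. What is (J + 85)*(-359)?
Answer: -79339/2 ≈ -39670.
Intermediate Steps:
J = 51/2 (J = 4 - ¼*(-86) = 4 + 43/2 = 51/2 ≈ 25.500)
(J + 85)*(-359) = (51/2 + 85)*(-359) = (221/2)*(-359) = -79339/2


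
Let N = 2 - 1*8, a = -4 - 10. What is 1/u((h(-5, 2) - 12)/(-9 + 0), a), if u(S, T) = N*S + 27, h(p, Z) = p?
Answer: 3/47 ≈ 0.063830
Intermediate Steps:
a = -14
N = -6 (N = 2 - 8 = -6)
u(S, T) = 27 - 6*S (u(S, T) = -6*S + 27 = 27 - 6*S)
1/u((h(-5, 2) - 12)/(-9 + 0), a) = 1/(27 - 6*(-5 - 12)/(-9 + 0)) = 1/(27 - (-102)/(-9)) = 1/(27 - (-102)*(-1)/9) = 1/(27 - 6*17/9) = 1/(27 - 34/3) = 1/(47/3) = 3/47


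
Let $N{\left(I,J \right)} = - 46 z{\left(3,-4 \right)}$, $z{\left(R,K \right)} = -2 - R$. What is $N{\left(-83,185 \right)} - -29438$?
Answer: $29668$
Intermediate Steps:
$N{\left(I,J \right)} = 230$ ($N{\left(I,J \right)} = - 46 \left(-2 - 3\right) = \left(-46\right) \left(-5\right) = 230$)
$N{\left(-83,185 \right)} - -29438 = 230 - -29438 = 230 + 29438 = 29668$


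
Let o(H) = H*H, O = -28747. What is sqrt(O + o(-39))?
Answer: I*sqrt(27226) ≈ 165.0*I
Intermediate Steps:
o(H) = H**2
sqrt(O + o(-39)) = sqrt(-28747 + (-39)**2) = sqrt(-28747 + 1521) = sqrt(-27226) = I*sqrt(27226)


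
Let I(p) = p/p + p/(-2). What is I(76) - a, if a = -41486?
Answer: 41449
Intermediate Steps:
I(p) = 1 - p/2 (I(p) = 1 + p*(-½) = 1 - p/2)
I(76) - a = (1 - ½*76) - 1*(-41486) = (1 - 38) + 41486 = -37 + 41486 = 41449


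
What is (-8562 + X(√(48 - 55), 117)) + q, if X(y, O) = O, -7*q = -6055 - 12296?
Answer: -40764/7 ≈ -5823.4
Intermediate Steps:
q = 18351/7 (q = -(-6055 - 12296)/7 = -⅐*(-18351) = 18351/7 ≈ 2621.6)
(-8562 + X(√(48 - 55), 117)) + q = (-8562 + 117) + 18351/7 = -8445 + 18351/7 = -40764/7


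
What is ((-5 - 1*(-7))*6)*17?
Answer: 204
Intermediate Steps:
((-5 - 1*(-7))*6)*17 = ((-5 + 7)*6)*17 = (2*6)*17 = 12*17 = 204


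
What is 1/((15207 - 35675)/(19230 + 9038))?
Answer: -7067/5117 ≈ -1.3811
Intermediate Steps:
1/((15207 - 35675)/(19230 + 9038)) = 1/(-20468/28268) = 1/(-20468*1/28268) = 1/(-5117/7067) = -7067/5117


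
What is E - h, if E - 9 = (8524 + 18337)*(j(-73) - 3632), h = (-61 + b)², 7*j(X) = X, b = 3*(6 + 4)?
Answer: -684881581/7 ≈ -9.7840e+7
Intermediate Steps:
b = 30 (b = 3*10 = 30)
j(X) = X/7
h = 961 (h = (-61 + 30)² = (-31)² = 961)
E = -684874854/7 (E = 9 + (8524 + 18337)*((⅐)*(-73) - 3632) = 9 + 26861*(-73/7 - 3632) = 9 + 26861*(-25497/7) = 9 - 684874917/7 = -684874854/7 ≈ -9.7839e+7)
E - h = -684874854/7 - 1*961 = -684874854/7 - 961 = -684881581/7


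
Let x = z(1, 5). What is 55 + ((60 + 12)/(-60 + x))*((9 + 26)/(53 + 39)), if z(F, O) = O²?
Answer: 1247/23 ≈ 54.217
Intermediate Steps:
x = 25 (x = 5² = 25)
55 + ((60 + 12)/(-60 + x))*((9 + 26)/(53 + 39)) = 55 + ((60 + 12)/(-60 + 25))*((9 + 26)/(53 + 39)) = 55 + (72/(-35))*(35/92) = 55 + (72*(-1/35))*(35*(1/92)) = 55 - 72/35*35/92 = 55 - 18/23 = 1247/23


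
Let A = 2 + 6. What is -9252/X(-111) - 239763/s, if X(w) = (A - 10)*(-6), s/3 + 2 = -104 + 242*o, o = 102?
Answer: -19029559/24578 ≈ -774.25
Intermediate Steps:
s = 73734 (s = -6 + 3*(-104 + 242*102) = -6 + 3*(-104 + 24684) = -6 + 3*24580 = -6 + 73740 = 73734)
A = 8
X(w) = 12 (X(w) = (8 - 10)*(-6) = -2*(-6) = 12)
-9252/X(-111) - 239763/s = -9252/12 - 239763/73734 = -9252*1/12 - 239763*1/73734 = -771 - 79921/24578 = -19029559/24578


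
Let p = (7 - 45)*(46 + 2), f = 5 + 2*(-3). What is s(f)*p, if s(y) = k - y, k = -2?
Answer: 1824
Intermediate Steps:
f = -1 (f = 5 - 6 = -1)
s(y) = -2 - y
p = -1824 (p = -38*48 = -1824)
s(f)*p = (-2 - 1*(-1))*(-1824) = (-2 + 1)*(-1824) = -1*(-1824) = 1824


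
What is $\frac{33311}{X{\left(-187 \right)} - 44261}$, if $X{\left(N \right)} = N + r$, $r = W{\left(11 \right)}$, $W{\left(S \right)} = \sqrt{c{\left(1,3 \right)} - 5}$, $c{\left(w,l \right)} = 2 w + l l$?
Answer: $- \frac{246767888}{329270783} - \frac{33311 \sqrt{6}}{1975624698} \approx -0.74948$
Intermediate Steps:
$c{\left(w,l \right)} = l^{2} + 2 w$ ($c{\left(w,l \right)} = 2 w + l^{2} = l^{2} + 2 w$)
$W{\left(S \right)} = \sqrt{6}$ ($W{\left(S \right)} = \sqrt{\left(3^{2} + 2 \cdot 1\right) - 5} = \sqrt{\left(9 + 2\right) - 5} = \sqrt{11 - 5} = \sqrt{6}$)
$r = \sqrt{6} \approx 2.4495$
$X{\left(N \right)} = N + \sqrt{6}$
$\frac{33311}{X{\left(-187 \right)} - 44261} = \frac{33311}{\left(-187 + \sqrt{6}\right) - 44261} = \frac{33311}{-44448 + \sqrt{6}}$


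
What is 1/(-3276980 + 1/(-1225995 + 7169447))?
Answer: -5943452/19476573334959 ≈ -3.0516e-7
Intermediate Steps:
1/(-3276980 + 1/(-1225995 + 7169447)) = 1/(-3276980 + 1/5943452) = 1/(-19476573334959/5943452) = -5943452/19476573334959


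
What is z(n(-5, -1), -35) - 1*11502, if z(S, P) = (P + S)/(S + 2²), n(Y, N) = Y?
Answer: -11462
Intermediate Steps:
z(S, P) = (P + S)/(4 + S) (z(S, P) = (P + S)/(S + 4) = (P + S)/(4 + S))
z(n(-5, -1), -35) - 1*11502 = (-35 - 5)/(4 - 5) - 1*11502 = -40/(-1) - 11502 = -1*(-40) - 11502 = 40 - 11502 = -11462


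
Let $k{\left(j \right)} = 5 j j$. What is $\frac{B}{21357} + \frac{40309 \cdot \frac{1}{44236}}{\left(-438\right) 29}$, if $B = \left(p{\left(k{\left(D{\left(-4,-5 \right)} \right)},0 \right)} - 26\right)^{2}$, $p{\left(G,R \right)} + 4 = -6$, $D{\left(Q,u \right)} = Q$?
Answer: $\frac{26938627837}{444451566552} \approx 0.060611$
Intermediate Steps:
$k{\left(j \right)} = 5 j^{2}$
$p{\left(G,R \right)} = -10$ ($p{\left(G,R \right)} = -4 - 6 = -10$)
$B = 1296$ ($B = \left(-10 - 26\right)^{2} = \left(-36\right)^{2} = 1296$)
$\frac{B}{21357} + \frac{40309 \cdot \frac{1}{44236}}{\left(-438\right) 29} = \frac{1296}{21357} + \frac{40309 \cdot \frac{1}{44236}}{\left(-438\right) 29} = 1296 \cdot \frac{1}{21357} + \frac{40309 \cdot \frac{1}{44236}}{-12702} = \frac{48}{791} + \frac{40309}{44236} \left(- \frac{1}{12702}\right) = \frac{48}{791} - \frac{40309}{561885672} = \frac{26938627837}{444451566552}$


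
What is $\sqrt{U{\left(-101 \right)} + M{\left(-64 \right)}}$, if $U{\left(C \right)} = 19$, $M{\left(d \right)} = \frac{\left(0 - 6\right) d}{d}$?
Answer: $\sqrt{13} \approx 3.6056$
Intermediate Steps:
$M{\left(d \right)} = -6$ ($M{\left(d \right)} = \frac{\left(-6\right) d}{d} = -6$)
$\sqrt{U{\left(-101 \right)} + M{\left(-64 \right)}} = \sqrt{19 - 6} = \sqrt{13}$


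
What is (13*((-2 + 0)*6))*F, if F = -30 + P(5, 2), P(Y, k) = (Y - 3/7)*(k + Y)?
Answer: -312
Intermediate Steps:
P(Y, k) = (-3/7 + Y)*(Y + k) (P(Y, k) = (Y - 3*⅐)*(Y + k) = (Y - 3/7)*(Y + k) = (-3/7 + Y)*(Y + k))
F = 2 (F = -30 + (5² - 3/7*5 - 3/7*2 + 5*2) = -30 + (25 - 15/7 - 6/7 + 10) = -30 + 32 = 2)
(13*((-2 + 0)*6))*F = (13*((-2 + 0)*6))*2 = (13*(-2*6))*2 = (13*(-12))*2 = -156*2 = -312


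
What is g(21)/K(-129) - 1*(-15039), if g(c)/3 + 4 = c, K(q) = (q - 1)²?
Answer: 254159151/16900 ≈ 15039.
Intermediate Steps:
K(q) = (-1 + q)²
g(c) = -12 + 3*c
g(21)/K(-129) - 1*(-15039) = (-12 + 3*21)/((-1 - 129)²) - 1*(-15039) = (-12 + 63)/((-130)²) + 15039 = 51/16900 + 15039 = 254159151/16900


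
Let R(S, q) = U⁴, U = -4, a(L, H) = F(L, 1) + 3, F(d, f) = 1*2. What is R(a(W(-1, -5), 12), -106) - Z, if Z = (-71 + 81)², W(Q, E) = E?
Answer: 156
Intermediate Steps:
F(d, f) = 2
a(L, H) = 5 (a(L, H) = 2 + 3 = 5)
R(S, q) = 256 (R(S, q) = (-4)⁴ = 256)
Z = 100 (Z = 10² = 100)
R(a(W(-1, -5), 12), -106) - Z = 256 - 1*100 = 256 - 100 = 156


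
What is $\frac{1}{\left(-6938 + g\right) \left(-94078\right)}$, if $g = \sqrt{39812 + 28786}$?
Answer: $\frac{3469}{2261035184594} + \frac{3 \sqrt{7622}}{4522070369188} \approx 1.5922 \cdot 10^{-9}$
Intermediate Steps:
$g = 3 \sqrt{7622}$ ($g = \sqrt{68598} = 3 \sqrt{7622} \approx 261.91$)
$\frac{1}{\left(-6938 + g\right) \left(-94078\right)} = \frac{1}{\left(-6938 + 3 \sqrt{7622}\right) \left(-94078\right)} = \frac{1}{-6938 + 3 \sqrt{7622}} \left(- \frac{1}{94078}\right) = - \frac{1}{94078 \left(-6938 + 3 \sqrt{7622}\right)}$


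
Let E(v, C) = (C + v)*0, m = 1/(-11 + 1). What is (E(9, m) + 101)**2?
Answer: 10201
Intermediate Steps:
m = -1/10 (m = 1/(-10) = -1/10 ≈ -0.10000)
E(v, C) = 0
(E(9, m) + 101)**2 = (0 + 101)**2 = 101**2 = 10201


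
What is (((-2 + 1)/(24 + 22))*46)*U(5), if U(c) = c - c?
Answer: 0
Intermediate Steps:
U(c) = 0
(((-2 + 1)/(24 + 22))*46)*U(5) = (((-2 + 1)/(24 + 22))*46)*0 = (-1/46*46)*0 = (-1*1/46*46)*0 = -1/46*46*0 = -1*0 = 0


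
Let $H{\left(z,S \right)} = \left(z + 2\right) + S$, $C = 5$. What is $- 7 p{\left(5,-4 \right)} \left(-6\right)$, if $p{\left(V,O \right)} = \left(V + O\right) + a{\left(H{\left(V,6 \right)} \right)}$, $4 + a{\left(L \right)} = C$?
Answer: $84$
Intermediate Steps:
$H{\left(z,S \right)} = 2 + S + z$ ($H{\left(z,S \right)} = \left(2 + z\right) + S = 2 + S + z$)
$a{\left(L \right)} = 1$ ($a{\left(L \right)} = -4 + 5 = 1$)
$p{\left(V,O \right)} = 1 + O + V$ ($p{\left(V,O \right)} = \left(V + O\right) + 1 = \left(O + V\right) + 1 = 1 + O + V$)
$- 7 p{\left(5,-4 \right)} \left(-6\right) = - 7 \left(1 - 4 + 5\right) \left(-6\right) = \left(-7\right) 2 \left(-6\right) = \left(-14\right) \left(-6\right) = 84$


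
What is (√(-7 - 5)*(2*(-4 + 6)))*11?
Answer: 88*I*√3 ≈ 152.42*I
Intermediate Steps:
(√(-7 - 5)*(2*(-4 + 6)))*11 = (√(-12)*(2*2))*11 = ((2*I*√3)*4)*11 = (8*I*√3)*11 = 88*I*√3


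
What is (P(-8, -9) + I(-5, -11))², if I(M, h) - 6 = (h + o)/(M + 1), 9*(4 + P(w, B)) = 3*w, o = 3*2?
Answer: 49/144 ≈ 0.34028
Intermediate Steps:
o = 6
P(w, B) = -4 + w/3 (P(w, B) = -4 + (3*w)/9 = -4 + w/3)
I(M, h) = 6 + (6 + h)/(1 + M) (I(M, h) = 6 + (h + 6)/(M + 1) = 6 + (6 + h)/(1 + M))
(P(-8, -9) + I(-5, -11))² = ((-4 + (⅓)*(-8)) + (12 - 11 + 6*(-5))/(1 - 5))² = ((-4 - 8/3) + (12 - 11 - 30)/(-4))² = (-20/3 - ¼*(-29))² = (-20/3 + 29/4)² = (7/12)² = 49/144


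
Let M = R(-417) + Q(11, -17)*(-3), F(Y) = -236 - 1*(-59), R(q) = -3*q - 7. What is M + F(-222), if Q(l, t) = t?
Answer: 1118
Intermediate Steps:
R(q) = -7 - 3*q
F(Y) = -177 (F(Y) = -236 + 59 = -177)
M = 1295 (M = (-7 - 3*(-417)) - 17*(-3) = (-7 + 1251) + 51 = 1244 + 51 = 1295)
M + F(-222) = 1295 - 177 = 1118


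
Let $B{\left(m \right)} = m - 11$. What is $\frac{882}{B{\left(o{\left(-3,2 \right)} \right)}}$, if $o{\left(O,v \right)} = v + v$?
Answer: $-126$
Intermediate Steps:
$o{\left(O,v \right)} = 2 v$
$B{\left(m \right)} = -11 + m$ ($B{\left(m \right)} = m - 11 = -11 + m$)
$\frac{882}{B{\left(o{\left(-3,2 \right)} \right)}} = \frac{882}{-11 + 2 \cdot 2} = \frac{882}{-11 + 4} = \frac{882}{-7} = 882 \left(- \frac{1}{7}\right) = -126$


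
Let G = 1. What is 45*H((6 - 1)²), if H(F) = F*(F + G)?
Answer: 29250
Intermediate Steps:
H(F) = F*(1 + F) (H(F) = F*(F + 1) = F*(1 + F))
45*H((6 - 1)²) = 45*((6 - 1)²*(1 + (6 - 1)²)) = 45*(5²*(1 + 5²)) = 45*(25*(1 + 25)) = 45*(25*26) = 45*650 = 29250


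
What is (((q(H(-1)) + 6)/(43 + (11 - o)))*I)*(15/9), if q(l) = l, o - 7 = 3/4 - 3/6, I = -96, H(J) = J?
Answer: -3200/187 ≈ -17.112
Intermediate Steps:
o = 29/4 (o = 7 + (3/4 - 3/6) = 7 + (3*(¼) - 3*⅙) = 7 + (¾ - ½) = 7 + ¼ = 29/4 ≈ 7.2500)
(((q(H(-1)) + 6)/(43 + (11 - o)))*I)*(15/9) = (((-1 + 6)/(43 + (11 - 1*29/4)))*(-96))*(15/9) = ((5/(43 + (11 - 29/4)))*(-96))*(15*(⅑)) = ((5/(43 + 15/4))*(-96))*(5/3) = ((5/(187/4))*(-96))*(5/3) = ((5*(4/187))*(-96))*(5/3) = ((20/187)*(-96))*(5/3) = -1920/187*5/3 = -3200/187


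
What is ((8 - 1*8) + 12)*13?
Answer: 156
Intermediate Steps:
((8 - 1*8) + 12)*13 = ((8 - 8) + 12)*13 = (0 + 12)*13 = 12*13 = 156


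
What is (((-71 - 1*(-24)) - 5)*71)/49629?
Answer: -52/699 ≈ -0.074392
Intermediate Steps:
(((-71 - 1*(-24)) - 5)*71)/49629 = (((-71 + 24) - 5)*71)*(1/49629) = ((-47 - 5)*71)*(1/49629) = -52*71*(1/49629) = -3692*1/49629 = -52/699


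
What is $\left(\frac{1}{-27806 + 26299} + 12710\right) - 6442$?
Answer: $\frac{9445875}{1507} \approx 6268.0$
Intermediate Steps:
$\left(\frac{1}{-27806 + 26299} + 12710\right) - 6442 = \left(\frac{1}{-1507} + 12710\right) - 6442 = \left(- \frac{1}{1507} + 12710\right) - 6442 = \frac{19153969}{1507} - 6442 = \frac{9445875}{1507}$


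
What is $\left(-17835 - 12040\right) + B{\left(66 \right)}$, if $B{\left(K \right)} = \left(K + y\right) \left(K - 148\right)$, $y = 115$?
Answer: $-44717$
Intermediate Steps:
$B{\left(K \right)} = \left(-148 + K\right) \left(115 + K\right)$ ($B{\left(K \right)} = \left(K + 115\right) \left(K - 148\right) = \left(115 + K\right) \left(-148 + K\right) = \left(-148 + K\right) \left(115 + K\right)$)
$\left(-17835 - 12040\right) + B{\left(66 \right)} = \left(-17835 - 12040\right) - \left(19198 - 4356\right) = -29875 - 14842 = -44717$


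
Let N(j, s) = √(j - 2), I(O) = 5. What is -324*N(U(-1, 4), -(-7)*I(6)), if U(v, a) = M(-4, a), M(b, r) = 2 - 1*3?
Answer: -324*I*√3 ≈ -561.18*I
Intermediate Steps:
M(b, r) = -1 (M(b, r) = 2 - 3 = -1)
U(v, a) = -1
N(j, s) = √(-2 + j)
-324*N(U(-1, 4), -(-7)*I(6)) = -324*√(-2 - 1) = -324*I*√3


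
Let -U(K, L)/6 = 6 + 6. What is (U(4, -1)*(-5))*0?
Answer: 0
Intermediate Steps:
U(K, L) = -72 (U(K, L) = -6*(6 + 6) = -6*12 = -72)
(U(4, -1)*(-5))*0 = -72*(-5)*0 = 360*0 = 0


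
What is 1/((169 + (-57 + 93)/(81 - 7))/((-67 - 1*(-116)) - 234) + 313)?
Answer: 6845/2136214 ≈ 0.0032043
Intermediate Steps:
1/((169 + (-57 + 93)/(81 - 7))/((-67 - 1*(-116)) - 234) + 313) = 1/((169 + 36/74)/((-67 + 116) - 234) + 313) = 1/((169 + 36*(1/74))/(49 - 234) + 313) = 1/((169 + 18/37)/(-185) + 313) = 1/((6271/37)*(-1/185) + 313) = 1/(-6271/6845 + 313) = 1/(2136214/6845) = 6845/2136214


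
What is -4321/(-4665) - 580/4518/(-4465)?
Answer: 2905655899/3136881285 ≈ 0.92629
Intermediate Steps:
-4321/(-4665) - 580/4518/(-4465) = -4321*(-1/4665) - 580*1/4518*(-1/4465) = 4321/4665 - 290/2259*(-1/4465) = 4321/4665 + 58/2017287 = 2905655899/3136881285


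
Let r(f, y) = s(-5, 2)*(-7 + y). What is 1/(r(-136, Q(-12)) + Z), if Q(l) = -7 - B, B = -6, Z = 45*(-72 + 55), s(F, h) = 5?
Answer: -1/805 ≈ -0.0012422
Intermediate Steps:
Z = -765 (Z = 45*(-17) = -765)
Q(l) = -1 (Q(l) = -7 - 1*(-6) = -7 + 6 = -1)
r(f, y) = -35 + 5*y (r(f, y) = 5*(-7 + y) = -35 + 5*y)
1/(r(-136, Q(-12)) + Z) = 1/((-35 + 5*(-1)) - 765) = 1/((-35 - 5) - 765) = 1/(-40 - 765) = 1/(-805) = -1/805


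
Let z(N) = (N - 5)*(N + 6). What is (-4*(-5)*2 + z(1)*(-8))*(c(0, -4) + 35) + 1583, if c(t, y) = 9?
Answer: 13199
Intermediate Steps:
z(N) = (-5 + N)*(6 + N)
(-4*(-5)*2 + z(1)*(-8))*(c(0, -4) + 35) + 1583 = (-4*(-5)*2 + (-30 + 1 + 1²)*(-8))*(9 + 35) + 1583 = (20*2 + (-30 + 1 + 1)*(-8))*44 + 1583 = (40 - 28*(-8))*44 + 1583 = (40 + 224)*44 + 1583 = 264*44 + 1583 = 11616 + 1583 = 13199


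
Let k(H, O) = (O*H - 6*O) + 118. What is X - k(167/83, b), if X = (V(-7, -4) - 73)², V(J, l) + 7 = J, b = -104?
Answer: 584009/83 ≈ 7036.3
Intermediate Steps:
V(J, l) = -7 + J
k(H, O) = 118 - 6*O + H*O (k(H, O) = (H*O - 6*O) + 118 = (-6*O + H*O) + 118 = 118 - 6*O + H*O)
X = 7569 (X = ((-7 - 7) - 73)² = (-14 - 73)² = (-87)² = 7569)
X - k(167/83, b) = 7569 - (118 - 6*(-104) + (167/83)*(-104)) = 7569 - (118 + 624 + (167*(1/83))*(-104)) = 7569 - (118 + 624 + (167/83)*(-104)) = 7569 - (118 + 624 - 17368/83) = 7569 - 1*44218/83 = 7569 - 44218/83 = 584009/83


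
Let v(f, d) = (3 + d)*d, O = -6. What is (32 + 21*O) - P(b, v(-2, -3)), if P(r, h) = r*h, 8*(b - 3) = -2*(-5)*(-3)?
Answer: -94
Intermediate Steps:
v(f, d) = d*(3 + d)
b = -¾ (b = 3 + (-2*(-5)*(-3))/8 = 3 + (10*(-3))/8 = 3 + (⅛)*(-30) = 3 - 15/4 = -¾ ≈ -0.75000)
P(r, h) = h*r
(32 + 21*O) - P(b, v(-2, -3)) = (32 + 21*(-6)) - (-3*(3 - 3))*(-3)/4 = (32 - 126) - (-3*0)*(-3)/4 = -94 - 0*(-3)/4 = -94 - 1*0 = -94 + 0 = -94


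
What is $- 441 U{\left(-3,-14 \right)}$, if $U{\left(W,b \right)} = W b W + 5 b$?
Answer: $86436$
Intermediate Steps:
$U{\left(W,b \right)} = 5 b + b W^{2}$ ($U{\left(W,b \right)} = b W^{2} + 5 b = 5 b + b W^{2}$)
$- 441 U{\left(-3,-14 \right)} = - 441 \left(- 14 \left(5 + \left(-3\right)^{2}\right)\right) = - 441 \left(- 14 \left(5 + 9\right)\right) = - 441 \left(\left(-14\right) 14\right) = \left(-441\right) \left(-196\right) = 86436$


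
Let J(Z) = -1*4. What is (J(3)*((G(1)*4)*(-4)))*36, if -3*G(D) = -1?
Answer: 768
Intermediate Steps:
J(Z) = -4
G(D) = 1/3 (G(D) = -1/3*(-1) = 1/3)
(J(3)*((G(1)*4)*(-4)))*36 = -4*(1/3)*4*(-4)*36 = -16*(-4)/3*36 = -4*(-16/3)*36 = (64/3)*36 = 768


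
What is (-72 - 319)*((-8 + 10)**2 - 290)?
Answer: 111826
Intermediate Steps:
(-72 - 319)*((-8 + 10)**2 - 290) = -391*(2**2 - 290) = -391*(4 - 290) = -391*(-286) = 111826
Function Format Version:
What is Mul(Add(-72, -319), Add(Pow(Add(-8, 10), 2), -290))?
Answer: 111826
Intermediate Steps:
Mul(Add(-72, -319), Add(Pow(Add(-8, 10), 2), -290)) = Mul(-391, Add(Pow(2, 2), -290)) = Mul(-391, Add(4, -290)) = Mul(-391, -286) = 111826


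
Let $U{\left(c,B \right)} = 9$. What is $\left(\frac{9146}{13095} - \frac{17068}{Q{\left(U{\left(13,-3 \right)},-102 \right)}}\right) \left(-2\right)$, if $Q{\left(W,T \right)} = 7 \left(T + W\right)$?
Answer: $- \frac{152973004}{2841615} \approx -53.833$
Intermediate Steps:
$Q{\left(W,T \right)} = 7 T + 7 W$
$\left(\frac{9146}{13095} - \frac{17068}{Q{\left(U{\left(13,-3 \right)},-102 \right)}}\right) \left(-2\right) = \left(\frac{9146}{13095} - \frac{17068}{7 \left(-102\right) + 7 \cdot 9}\right) \left(-2\right) = \left(9146 \cdot \frac{1}{13095} - \frac{17068}{-714 + 63}\right) \left(-2\right) = \left(\frac{9146}{13095} - \frac{17068}{-651}\right) \left(-2\right) = \left(\frac{9146}{13095} - - \frac{17068}{651}\right) \left(-2\right) = \left(\frac{9146}{13095} + \frac{17068}{651}\right) \left(-2\right) = \frac{76486502}{2841615} \left(-2\right) = - \frac{152973004}{2841615}$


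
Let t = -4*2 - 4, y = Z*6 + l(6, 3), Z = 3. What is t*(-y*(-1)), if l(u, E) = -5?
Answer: -156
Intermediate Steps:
y = 13 (y = 3*6 - 5 = 18 - 5 = 13)
t = -12 (t = -8 - 4 = -12)
t*(-y*(-1)) = -12*(-1*13)*(-1) = -(-156)*(-1) = -12*13 = -156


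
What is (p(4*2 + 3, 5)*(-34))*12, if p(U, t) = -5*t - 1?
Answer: 10608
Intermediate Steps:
p(U, t) = -1 - 5*t
(p(4*2 + 3, 5)*(-34))*12 = ((-1 - 5*5)*(-34))*12 = ((-1 - 25)*(-34))*12 = -26*(-34)*12 = 884*12 = 10608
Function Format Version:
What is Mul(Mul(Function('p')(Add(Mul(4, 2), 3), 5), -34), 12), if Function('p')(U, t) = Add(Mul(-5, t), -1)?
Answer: 10608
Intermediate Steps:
Function('p')(U, t) = Add(-1, Mul(-5, t))
Mul(Mul(Function('p')(Add(Mul(4, 2), 3), 5), -34), 12) = Mul(Mul(Add(-1, Mul(-5, 5)), -34), 12) = Mul(Mul(Add(-1, -25), -34), 12) = Mul(Mul(-26, -34), 12) = Mul(884, 12) = 10608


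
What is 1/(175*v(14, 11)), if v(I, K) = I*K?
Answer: 1/26950 ≈ 3.7106e-5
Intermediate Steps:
1/(175*v(14, 11)) = 1/(175*((14*11))) = (1/175)/154 = (1/175)*(1/154) = 1/26950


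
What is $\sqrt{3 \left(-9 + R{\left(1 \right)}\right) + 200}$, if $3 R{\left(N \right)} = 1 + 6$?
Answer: $6 \sqrt{5} \approx 13.416$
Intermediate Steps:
$R{\left(N \right)} = \frac{7}{3}$ ($R{\left(N \right)} = \frac{1 + 6}{3} = \frac{1}{3} \cdot 7 = \frac{7}{3}$)
$\sqrt{3 \left(-9 + R{\left(1 \right)}\right) + 200} = \sqrt{3 \left(-9 + \frac{7}{3}\right) + 200} = \sqrt{3 \left(- \frac{20}{3}\right) + 200} = \sqrt{-20 + 200} = \sqrt{180} = 6 \sqrt{5}$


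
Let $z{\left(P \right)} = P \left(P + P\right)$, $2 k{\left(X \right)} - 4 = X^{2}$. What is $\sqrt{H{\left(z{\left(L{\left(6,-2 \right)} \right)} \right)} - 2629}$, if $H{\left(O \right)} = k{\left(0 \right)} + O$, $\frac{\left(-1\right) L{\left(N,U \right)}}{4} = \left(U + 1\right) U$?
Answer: $7 i \sqrt{51} \approx 49.99 i$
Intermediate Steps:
$k{\left(X \right)} = 2 + \frac{X^{2}}{2}$
$L{\left(N,U \right)} = - 4 U \left(1 + U\right)$ ($L{\left(N,U \right)} = - 4 \left(U + 1\right) U = - 4 \left(1 + U\right) U = - 4 U \left(1 + U\right)$)
$z{\left(P \right)} = 2 P^{2}$ ($z{\left(P \right)} = P 2 P = 2 P^{2}$)
$H{\left(O \right)} = 2 + O$ ($H{\left(O \right)} = \left(2 + \frac{0^{2}}{2}\right) + O = \left(2 + \frac{1}{2} \cdot 0\right) + O = \left(2 + 0\right) + O = 2 + O$)
$\sqrt{H{\left(z{\left(L{\left(6,-2 \right)} \right)} \right)} - 2629} = \sqrt{\left(2 + 2 \left(\left(-4\right) \left(-2\right) \left(1 - 2\right)\right)^{2}\right) - 2629} = \sqrt{\left(2 + 2 \left(\left(-4\right) \left(-2\right) \left(-1\right)\right)^{2}\right) - 2629} = \sqrt{\left(2 + 2 \left(-8\right)^{2}\right) - 2629} = \sqrt{\left(2 + 2 \cdot 64\right) - 2629} = \sqrt{\left(2 + 128\right) - 2629} = \sqrt{130 - 2629} = \sqrt{-2499} = 7 i \sqrt{51}$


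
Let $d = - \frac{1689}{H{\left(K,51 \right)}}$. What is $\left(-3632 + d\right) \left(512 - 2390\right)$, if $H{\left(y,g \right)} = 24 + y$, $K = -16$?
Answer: $\frac{28869555}{4} \approx 7.2174 \cdot 10^{6}$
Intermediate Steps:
$d = - \frac{1689}{8}$ ($d = - \frac{1689}{24 - 16} = - \frac{1689}{8} \approx -211.13$)
$\left(-3632 + d\right) \left(512 - 2390\right) = \left(-3632 - \frac{1689}{8}\right) \left(512 - 2390\right) = \left(- \frac{30745}{8}\right) \left(-1878\right) = \frac{28869555}{4}$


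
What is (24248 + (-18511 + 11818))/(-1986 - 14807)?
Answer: -17555/16793 ≈ -1.0454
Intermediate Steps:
(24248 + (-18511 + 11818))/(-1986 - 14807) = (24248 - 6693)/(-16793) = 17555*(-1/16793) = -17555/16793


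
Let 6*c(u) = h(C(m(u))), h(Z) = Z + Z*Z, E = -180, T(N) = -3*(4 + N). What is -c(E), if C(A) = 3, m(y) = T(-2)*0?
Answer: -2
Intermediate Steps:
T(N) = -12 - 3*N
m(y) = 0 (m(y) = (-12 - 3*(-2))*0 = (-12 + 6)*0 = -6*0 = 0)
h(Z) = Z + Z²
c(u) = 2 (c(u) = (3*(1 + 3))/6 = (3*4)/6 = (⅙)*12 = 2)
-c(E) = -1*2 = -2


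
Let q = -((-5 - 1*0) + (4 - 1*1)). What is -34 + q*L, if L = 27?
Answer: 20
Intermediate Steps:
q = 2 (q = -((-5 + 0) + (4 - 1)) = -(-5 + 3) = -1*(-2) = 2)
-34 + q*L = -34 + 2*27 = -34 + 54 = 20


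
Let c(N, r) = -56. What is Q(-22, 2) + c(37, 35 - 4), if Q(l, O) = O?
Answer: -54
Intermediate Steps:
Q(-22, 2) + c(37, 35 - 4) = 2 - 56 = -54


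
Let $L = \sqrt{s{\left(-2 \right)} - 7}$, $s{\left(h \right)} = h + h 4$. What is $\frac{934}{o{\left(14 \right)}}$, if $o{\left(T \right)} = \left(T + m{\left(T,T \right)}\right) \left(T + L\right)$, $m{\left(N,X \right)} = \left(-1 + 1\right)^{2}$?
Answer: $\frac{934}{213} - \frac{467 i \sqrt{17}}{1491} \approx 4.385 - 1.2914 i$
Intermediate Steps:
$s{\left(h \right)} = 5 h$ ($s{\left(h \right)} = h + 4 h = 5 h$)
$L = i \sqrt{17}$ ($L = \sqrt{5 \left(-2\right) - 7} = \sqrt{-10 - 7} = \sqrt{-17} = i \sqrt{17} \approx 4.1231 i$)
$m{\left(N,X \right)} = 0$ ($m{\left(N,X \right)} = 0^{2} = 0$)
$o{\left(T \right)} = T \left(T + i \sqrt{17}\right)$ ($o{\left(T \right)} = \left(T + 0\right) \left(T + i \sqrt{17}\right) = T \left(T + i \sqrt{17}\right)$)
$\frac{934}{o{\left(14 \right)}} = \frac{934}{14 \left(14 + i \sqrt{17}\right)} = \frac{934}{196 + 14 i \sqrt{17}}$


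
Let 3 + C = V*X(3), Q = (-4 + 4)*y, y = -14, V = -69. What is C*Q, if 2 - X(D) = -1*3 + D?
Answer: 0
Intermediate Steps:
X(D) = 5 - D (X(D) = 2 - (-1*3 + D) = 2 - (-3 + D) = 2 + (3 - D) = 5 - D)
Q = 0 (Q = (-4 + 4)*(-14) = 0*(-14) = 0)
C = -141 (C = -3 - 69*(5 - 1*3) = -3 - 69*(5 - 3) = -3 - 69*2 = -3 - 138 = -141)
C*Q = -141*0 = 0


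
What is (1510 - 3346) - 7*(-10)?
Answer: -1766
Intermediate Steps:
(1510 - 3346) - 7*(-10) = -1836 + 70 = -1766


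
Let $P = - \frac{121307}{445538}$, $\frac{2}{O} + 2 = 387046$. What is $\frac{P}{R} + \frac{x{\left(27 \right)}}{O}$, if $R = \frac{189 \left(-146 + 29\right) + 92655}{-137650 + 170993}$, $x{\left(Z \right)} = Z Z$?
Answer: $\frac{4433945913772331347}{31429141596} \approx 1.4108 \cdot 10^{8}$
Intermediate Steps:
$O = \frac{1}{193522}$ ($O = \frac{2}{-2 + 387046} = \frac{2}{387044} = 2 \cdot \frac{1}{387044} = \frac{1}{193522} \approx 5.1674 \cdot 10^{-6}$)
$x{\left(Z \right)} = Z^{2}$
$P = - \frac{121307}{445538}$ ($P = \left(-121307\right) \frac{1}{445538} = - \frac{121307}{445538} \approx -0.27227$)
$R = \frac{70542}{33343}$ ($R = \frac{189 \left(-117\right) + 92655}{33343} = \left(-22113 + 92655\right) \frac{1}{33343} = 70542 \cdot \frac{1}{33343} = \frac{70542}{33343} \approx 2.1156$)
$\frac{P}{R} + \frac{x{\left(27 \right)}}{O} = - \frac{121307}{445538 \cdot \frac{70542}{33343}} + 27^{2} \frac{1}{\frac{1}{193522}} = \left(- \frac{121307}{445538}\right) \frac{33343}{70542} + 729 \cdot 193522 = - \frac{4044739301}{31429141596} + 141077538 = \frac{4433945913772331347}{31429141596}$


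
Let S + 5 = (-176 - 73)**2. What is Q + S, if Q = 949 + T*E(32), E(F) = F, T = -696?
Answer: 40673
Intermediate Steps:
S = 61996 (S = -5 + (-176 - 73)**2 = -5 + (-249)**2 = -5 + 62001 = 61996)
Q = -21323 (Q = 949 - 696*32 = 949 - 22272 = -21323)
Q + S = -21323 + 61996 = 40673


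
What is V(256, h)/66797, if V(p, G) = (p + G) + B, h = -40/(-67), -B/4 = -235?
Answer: 80172/4475399 ≈ 0.017914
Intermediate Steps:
B = 940 (B = -4*(-235) = 940)
h = 40/67 (h = -40*(-1/67) = 40/67 ≈ 0.59702)
V(p, G) = 940 + G + p (V(p, G) = (p + G) + 940 = (G + p) + 940 = 940 + G + p)
V(256, h)/66797 = (940 + 40/67 + 256)/66797 = (80172/67)*(1/66797) = 80172/4475399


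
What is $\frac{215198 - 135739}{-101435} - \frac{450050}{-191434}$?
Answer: $\frac{15219833772}{9709053895} \approx 1.5676$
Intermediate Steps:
$\frac{215198 - 135739}{-101435} - \frac{450050}{-191434} = 79459 \left(- \frac{1}{101435}\right) - - \frac{225025}{95717} = - \frac{79459}{101435} + \frac{225025}{95717} = \frac{15219833772}{9709053895}$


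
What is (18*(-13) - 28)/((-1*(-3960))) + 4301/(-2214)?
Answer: -489223/243540 ≈ -2.0088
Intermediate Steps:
(18*(-13) - 28)/((-1*(-3960))) + 4301/(-2214) = (-234 - 28)/3960 + 4301*(-1/2214) = -262*1/3960 - 4301/2214 = -131/1980 - 4301/2214 = -489223/243540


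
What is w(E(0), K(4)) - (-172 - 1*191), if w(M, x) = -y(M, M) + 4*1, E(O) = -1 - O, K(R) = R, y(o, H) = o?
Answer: 368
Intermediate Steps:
w(M, x) = 4 - M (w(M, x) = -M + 4*1 = -M + 4 = 4 - M)
w(E(0), K(4)) - (-172 - 1*191) = (4 - (-1 - 1*0)) - (-172 - 1*191) = (4 - (-1 + 0)) - (-172 - 191) = (4 - 1*(-1)) - 1*(-363) = (4 + 1) + 363 = 5 + 363 = 368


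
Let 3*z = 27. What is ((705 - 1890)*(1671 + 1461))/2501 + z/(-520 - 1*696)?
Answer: -4513109229/3041216 ≈ -1484.0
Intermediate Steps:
z = 9 (z = (1/3)*27 = 9)
((705 - 1890)*(1671 + 1461))/2501 + z/(-520 - 1*696) = ((705 - 1890)*(1671 + 1461))/2501 + 9/(-520 - 1*696) = -1185*3132*(1/2501) + 9/(-520 - 696) = -3711420*1/2501 + 9/(-1216) = -3711420/2501 + 9*(-1/1216) = -3711420/2501 - 9/1216 = -4513109229/3041216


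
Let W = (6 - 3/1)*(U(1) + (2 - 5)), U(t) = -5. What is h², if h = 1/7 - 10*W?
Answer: 2825761/49 ≈ 57669.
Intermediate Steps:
W = -24 (W = (6 - 3/1)*(-5 + (2 - 5)) = (6 - 3*1)*(-5 - 3) = (6 - 3)*(-8) = 3*(-8) = -24)
h = 1681/7 (h = 1/7 - 10*(-24) = 1*(⅐) + 240 = ⅐ + 240 = 1681/7 ≈ 240.14)
h² = (1681/7)² = 2825761/49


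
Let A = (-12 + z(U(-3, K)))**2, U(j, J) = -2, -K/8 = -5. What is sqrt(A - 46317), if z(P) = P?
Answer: I*sqrt(46121) ≈ 214.76*I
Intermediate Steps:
K = 40 (K = -8*(-5) = 40)
A = 196 (A = (-12 - 2)**2 = (-14)**2 = 196)
sqrt(A - 46317) = sqrt(196 - 46317) = sqrt(-46121) = I*sqrt(46121)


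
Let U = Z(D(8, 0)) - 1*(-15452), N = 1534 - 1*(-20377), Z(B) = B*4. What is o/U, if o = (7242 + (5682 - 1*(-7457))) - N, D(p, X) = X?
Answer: -765/7726 ≈ -0.099016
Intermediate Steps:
Z(B) = 4*B
N = 21911 (N = 1534 + 20377 = 21911)
U = 15452 (U = 4*0 - 1*(-15452) = 0 + 15452 = 15452)
o = -1530 (o = (7242 + (5682 - 1*(-7457))) - 1*21911 = (7242 + (5682 + 7457)) - 21911 = (7242 + 13139) - 21911 = 20381 - 21911 = -1530)
o/U = -1530/15452 = -1530*1/15452 = -765/7726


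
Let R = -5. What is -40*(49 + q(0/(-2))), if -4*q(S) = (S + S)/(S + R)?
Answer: -1960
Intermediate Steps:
q(S) = -S/(2*(-5 + S)) (q(S) = -(S + S)/(4*(S - 5)) = -2*S/(4*(-5 + S)) = -S/(2*(-5 + S)))
-40*(49 + q(0/(-2))) = -40*(49 - 0/(-2)/(-10 + 2*(0/(-2)))) = -40*(49 - 0*(-½)/(-10 + 2*(0*(-½)))) = -40*(49 - 1*0/(-10 + 2*0)) = -40*(49 - 1*0/(-10 + 0)) = -40*(49 - 1*0/(-10)) = -40*(49 - 1*0*(-⅒)) = -40*(49 + 0) = -40*49 = -1960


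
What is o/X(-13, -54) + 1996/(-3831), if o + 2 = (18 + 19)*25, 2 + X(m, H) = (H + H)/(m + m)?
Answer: 45912281/107268 ≈ 428.01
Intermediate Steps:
X(m, H) = -2 + H/m (X(m, H) = -2 + (H + H)/(m + m) = -2 + (2*H)/((2*m)) = -2 + (2*H)*(1/(2*m)) = -2 + H/m)
o = 923 (o = -2 + (18 + 19)*25 = -2 + 37*25 = -2 + 925 = 923)
o/X(-13, -54) + 1996/(-3831) = 923/(-2 - 54/(-13)) + 1996/(-3831) = 923/(-2 - 54*(-1/13)) + 1996*(-1/3831) = 923/(-2 + 54/13) - 1996/3831 = 923/(28/13) - 1996/3831 = 923*(13/28) - 1996/3831 = 11999/28 - 1996/3831 = 45912281/107268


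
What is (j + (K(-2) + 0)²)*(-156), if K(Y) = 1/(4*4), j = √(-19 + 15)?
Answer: -39/64 - 312*I ≈ -0.60938 - 312.0*I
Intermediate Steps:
j = 2*I (j = √(-4) = 2*I ≈ 2.0*I)
K(Y) = 1/16
(j + (K(-2) + 0)²)*(-156) = (2*I + (1/16 + 0)²)*(-156) = (2*I + (1/16)²)*(-156) = (2*I + 1/256)*(-156) = (1/256 + 2*I)*(-156) = -39/64 - 312*I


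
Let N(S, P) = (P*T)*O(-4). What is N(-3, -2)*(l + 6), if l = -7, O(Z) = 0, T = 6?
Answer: 0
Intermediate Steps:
N(S, P) = 0 (N(S, P) = (P*6)*0 = (6*P)*0 = 0)
N(-3, -2)*(l + 6) = 0*(-7 + 6) = 0*(-1) = 0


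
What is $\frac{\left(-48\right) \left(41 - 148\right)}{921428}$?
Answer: $\frac{1284}{230357} \approx 0.005574$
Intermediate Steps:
$\frac{\left(-48\right) \left(41 - 148\right)}{921428} = \left(-48\right) \left(-107\right) \frac{1}{921428} = 5136 \cdot \frac{1}{921428} = \frac{1284}{230357}$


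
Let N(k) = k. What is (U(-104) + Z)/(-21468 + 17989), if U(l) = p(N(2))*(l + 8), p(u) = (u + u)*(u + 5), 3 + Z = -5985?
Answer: 8676/3479 ≈ 2.4938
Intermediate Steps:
Z = -5988 (Z = -3 - 5985 = -5988)
p(u) = 2*u*(5 + u) (p(u) = (2*u)*(5 + u) = 2*u*(5 + u))
U(l) = 224 + 28*l (U(l) = (2*2*(5 + 2))*(l + 8) = (2*2*7)*(8 + l) = 28*(8 + l) = 224 + 28*l)
(U(-104) + Z)/(-21468 + 17989) = ((224 + 28*(-104)) - 5988)/(-21468 + 17989) = ((224 - 2912) - 5988)/(-3479) = (-2688 - 5988)*(-1/3479) = -8676*(-1/3479) = 8676/3479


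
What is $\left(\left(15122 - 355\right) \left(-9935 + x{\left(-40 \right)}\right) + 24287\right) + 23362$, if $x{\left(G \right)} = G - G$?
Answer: $-146662496$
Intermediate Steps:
$x{\left(G \right)} = 0$
$\left(\left(15122 - 355\right) \left(-9935 + x{\left(-40 \right)}\right) + 24287\right) + 23362 = \left(\left(15122 - 355\right) \left(-9935 + 0\right) + 24287\right) + 23362 = \left(14767 \left(-9935\right) + 24287\right) + 23362 = \left(-146710145 + 24287\right) + 23362 = -146685858 + 23362 = -146662496$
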